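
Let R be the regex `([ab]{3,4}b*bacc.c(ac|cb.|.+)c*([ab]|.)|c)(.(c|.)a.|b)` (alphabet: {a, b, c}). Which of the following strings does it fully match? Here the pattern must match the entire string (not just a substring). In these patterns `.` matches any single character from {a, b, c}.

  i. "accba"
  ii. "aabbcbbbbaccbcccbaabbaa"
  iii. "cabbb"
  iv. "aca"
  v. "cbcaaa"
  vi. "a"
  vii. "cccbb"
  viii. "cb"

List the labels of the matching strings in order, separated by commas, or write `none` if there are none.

viii

i → no match
ii → no match
iii → no match
iv → no match
v → no match
vi → no match
vii → no match
viii → match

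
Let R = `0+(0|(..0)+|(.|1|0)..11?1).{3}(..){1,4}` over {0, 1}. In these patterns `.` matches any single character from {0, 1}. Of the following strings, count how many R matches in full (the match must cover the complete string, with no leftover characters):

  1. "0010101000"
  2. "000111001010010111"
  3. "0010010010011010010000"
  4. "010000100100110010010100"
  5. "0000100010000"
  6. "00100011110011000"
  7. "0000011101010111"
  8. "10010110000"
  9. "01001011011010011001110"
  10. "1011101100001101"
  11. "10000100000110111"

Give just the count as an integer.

3

1. "0010101000" → no match
2 → no match
3 → match
4 → no match
5 → match
6 → no match
7 → match
8. "10010110000" → no match — must start with "0"
9 → no match
10 → no match — must start with "0"
11 → no match — must start with "0"
Total matched: 3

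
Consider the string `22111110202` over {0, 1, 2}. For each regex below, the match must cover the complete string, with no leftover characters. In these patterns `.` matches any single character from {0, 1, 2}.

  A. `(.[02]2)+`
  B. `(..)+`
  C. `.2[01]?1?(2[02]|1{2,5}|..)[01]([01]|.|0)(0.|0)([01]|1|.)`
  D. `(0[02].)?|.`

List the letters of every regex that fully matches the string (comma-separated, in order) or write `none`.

A → no match
B → no match
C → match
D → no match

C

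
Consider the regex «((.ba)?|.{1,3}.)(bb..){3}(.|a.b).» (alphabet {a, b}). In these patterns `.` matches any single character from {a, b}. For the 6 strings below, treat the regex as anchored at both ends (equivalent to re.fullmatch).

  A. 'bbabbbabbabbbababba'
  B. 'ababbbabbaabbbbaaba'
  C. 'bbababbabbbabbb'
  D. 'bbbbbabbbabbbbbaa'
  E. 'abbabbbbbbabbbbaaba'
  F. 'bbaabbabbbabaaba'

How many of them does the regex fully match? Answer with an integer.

4

A → match
B → match
C → no match
D → match
E → no match
F → match
Total matched: 4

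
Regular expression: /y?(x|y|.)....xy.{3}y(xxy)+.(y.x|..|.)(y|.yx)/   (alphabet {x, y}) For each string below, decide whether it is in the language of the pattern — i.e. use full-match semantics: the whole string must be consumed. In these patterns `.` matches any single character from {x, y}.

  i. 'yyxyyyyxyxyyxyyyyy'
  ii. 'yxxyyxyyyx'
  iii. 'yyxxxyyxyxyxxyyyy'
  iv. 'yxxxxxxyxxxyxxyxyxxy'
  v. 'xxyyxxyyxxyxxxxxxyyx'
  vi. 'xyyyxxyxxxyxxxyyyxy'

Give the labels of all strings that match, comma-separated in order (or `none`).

i → no match
ii → no match
iii → no match
iv → match
v → no match
vi → no match

iv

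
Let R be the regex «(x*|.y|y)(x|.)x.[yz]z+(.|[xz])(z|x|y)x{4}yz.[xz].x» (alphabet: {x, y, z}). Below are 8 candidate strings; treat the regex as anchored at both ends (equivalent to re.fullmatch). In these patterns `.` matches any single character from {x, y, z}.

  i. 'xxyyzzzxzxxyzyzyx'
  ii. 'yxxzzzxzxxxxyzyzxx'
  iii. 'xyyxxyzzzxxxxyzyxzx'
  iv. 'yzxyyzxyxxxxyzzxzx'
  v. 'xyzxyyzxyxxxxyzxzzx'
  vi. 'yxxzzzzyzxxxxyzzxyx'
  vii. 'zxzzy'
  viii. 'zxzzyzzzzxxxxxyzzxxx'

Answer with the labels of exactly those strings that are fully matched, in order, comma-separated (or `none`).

i → no match
ii → match
iii → match
iv → match
v → match
vi → match
vii → no match — must end with 'x'
viii → no match

ii, iii, iv, v, vi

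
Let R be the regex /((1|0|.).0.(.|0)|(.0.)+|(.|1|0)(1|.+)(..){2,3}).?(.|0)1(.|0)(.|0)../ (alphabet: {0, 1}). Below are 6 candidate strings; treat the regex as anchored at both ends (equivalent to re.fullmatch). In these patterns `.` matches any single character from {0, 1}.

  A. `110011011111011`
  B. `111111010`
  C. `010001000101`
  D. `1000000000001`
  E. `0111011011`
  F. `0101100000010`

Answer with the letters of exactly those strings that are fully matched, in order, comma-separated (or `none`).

A

A → match
B → no match
C → no match
D → no match
E → no match
F → no match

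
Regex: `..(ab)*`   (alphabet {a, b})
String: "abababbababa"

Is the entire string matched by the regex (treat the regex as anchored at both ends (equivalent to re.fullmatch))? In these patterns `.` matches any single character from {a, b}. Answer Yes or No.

No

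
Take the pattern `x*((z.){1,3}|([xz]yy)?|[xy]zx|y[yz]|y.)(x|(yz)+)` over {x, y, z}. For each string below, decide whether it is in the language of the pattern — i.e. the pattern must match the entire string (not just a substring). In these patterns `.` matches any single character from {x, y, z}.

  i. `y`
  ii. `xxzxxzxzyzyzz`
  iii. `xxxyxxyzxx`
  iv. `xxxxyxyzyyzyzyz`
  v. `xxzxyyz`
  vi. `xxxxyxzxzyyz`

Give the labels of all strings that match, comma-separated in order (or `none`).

i. `y` → no match
ii → no match
iii. `xxxyxxyzxx` → no match
iv → no match
v. `xxzxyyz` → no match
vi. `xxxxyxzxzyyz` → no match

none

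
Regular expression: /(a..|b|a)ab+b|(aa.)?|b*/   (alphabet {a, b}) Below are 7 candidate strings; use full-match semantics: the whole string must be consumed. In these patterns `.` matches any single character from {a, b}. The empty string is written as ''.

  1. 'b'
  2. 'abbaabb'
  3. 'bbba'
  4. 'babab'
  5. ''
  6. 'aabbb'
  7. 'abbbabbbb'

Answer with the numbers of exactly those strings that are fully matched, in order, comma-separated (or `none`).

1, 5, 6

1 → match
2 → no match
3 → no match
4 → no match
5 → match
6 → match
7 → no match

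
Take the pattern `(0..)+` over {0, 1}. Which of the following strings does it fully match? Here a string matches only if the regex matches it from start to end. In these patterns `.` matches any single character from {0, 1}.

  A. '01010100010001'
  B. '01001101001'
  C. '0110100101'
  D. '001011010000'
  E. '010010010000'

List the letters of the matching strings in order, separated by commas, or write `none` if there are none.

D, E

A → no match
B → no match
C → no match
D → match
E → match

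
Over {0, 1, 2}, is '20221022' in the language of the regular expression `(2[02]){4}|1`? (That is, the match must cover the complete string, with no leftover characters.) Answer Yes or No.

No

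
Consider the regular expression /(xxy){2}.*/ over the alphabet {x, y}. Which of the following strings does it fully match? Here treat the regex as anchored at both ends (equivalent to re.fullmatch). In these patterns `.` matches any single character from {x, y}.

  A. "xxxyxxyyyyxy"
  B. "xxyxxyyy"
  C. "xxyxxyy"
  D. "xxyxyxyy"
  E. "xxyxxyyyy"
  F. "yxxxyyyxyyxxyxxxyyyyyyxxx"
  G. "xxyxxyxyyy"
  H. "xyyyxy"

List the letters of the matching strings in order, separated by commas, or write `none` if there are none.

B, C, E, G

A → no match — must start with "xxy"
B → match
C → match
D → no match
E → match
F → no match — must start with "xxy"
G → match
H → no match — must start with "xxy"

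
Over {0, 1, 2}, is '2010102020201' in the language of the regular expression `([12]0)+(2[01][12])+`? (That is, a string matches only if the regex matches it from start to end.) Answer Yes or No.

Yes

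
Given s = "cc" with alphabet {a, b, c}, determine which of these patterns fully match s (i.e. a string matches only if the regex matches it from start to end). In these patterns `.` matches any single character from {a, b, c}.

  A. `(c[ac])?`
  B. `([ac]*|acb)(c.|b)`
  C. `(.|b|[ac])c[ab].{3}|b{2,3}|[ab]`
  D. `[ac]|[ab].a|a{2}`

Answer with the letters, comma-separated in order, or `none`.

A → match
B → match
C → no match
D → no match

A, B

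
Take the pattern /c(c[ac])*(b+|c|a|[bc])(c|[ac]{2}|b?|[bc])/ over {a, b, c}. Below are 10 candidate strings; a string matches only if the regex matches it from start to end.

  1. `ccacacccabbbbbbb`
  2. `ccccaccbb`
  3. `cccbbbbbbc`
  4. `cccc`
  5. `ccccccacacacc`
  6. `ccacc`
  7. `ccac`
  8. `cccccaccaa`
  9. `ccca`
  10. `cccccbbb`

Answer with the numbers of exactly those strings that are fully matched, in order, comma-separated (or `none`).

1 → match
2. `ccccaccbb` → match
3. `cccbbbbbbc` → match
4. `cccc` → match
5 → match
6. `ccacc` → match
7. `ccac` → match
8. `cccccaccaa` → no match
9. `ccca` → match
10. `cccccbbb` → match

1, 2, 3, 4, 5, 6, 7, 9, 10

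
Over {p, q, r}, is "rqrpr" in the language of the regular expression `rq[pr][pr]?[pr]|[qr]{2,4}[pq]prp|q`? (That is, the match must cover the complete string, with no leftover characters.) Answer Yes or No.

Yes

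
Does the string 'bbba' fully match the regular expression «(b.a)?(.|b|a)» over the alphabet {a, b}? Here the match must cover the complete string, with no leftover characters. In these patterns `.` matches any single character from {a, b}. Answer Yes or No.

No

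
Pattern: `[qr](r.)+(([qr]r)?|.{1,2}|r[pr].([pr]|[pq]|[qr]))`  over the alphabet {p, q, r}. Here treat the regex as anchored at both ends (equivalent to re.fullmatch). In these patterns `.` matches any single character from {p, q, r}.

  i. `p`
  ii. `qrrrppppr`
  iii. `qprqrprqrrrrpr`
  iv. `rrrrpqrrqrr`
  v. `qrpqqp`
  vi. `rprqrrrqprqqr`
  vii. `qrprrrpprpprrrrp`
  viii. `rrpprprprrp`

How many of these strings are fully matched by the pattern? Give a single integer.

i → no match
ii → no match
iii → no match
iv → no match
v → no match
vi → no match
vii → no match
viii → no match
Total matched: 0

0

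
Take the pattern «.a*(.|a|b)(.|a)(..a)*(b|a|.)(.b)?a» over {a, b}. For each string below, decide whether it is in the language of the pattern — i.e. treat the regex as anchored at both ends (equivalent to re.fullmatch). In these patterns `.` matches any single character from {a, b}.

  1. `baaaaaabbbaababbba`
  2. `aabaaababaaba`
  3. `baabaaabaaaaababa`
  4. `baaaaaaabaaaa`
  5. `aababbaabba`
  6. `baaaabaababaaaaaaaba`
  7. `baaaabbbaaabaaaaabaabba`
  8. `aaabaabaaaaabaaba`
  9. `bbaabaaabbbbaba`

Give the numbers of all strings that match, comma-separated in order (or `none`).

1, 3, 4, 5, 6, 7, 8

1 → match
2 → no match
3 → match
4 → match
5 → match
6 → match
7 → match
8 → match
9 → no match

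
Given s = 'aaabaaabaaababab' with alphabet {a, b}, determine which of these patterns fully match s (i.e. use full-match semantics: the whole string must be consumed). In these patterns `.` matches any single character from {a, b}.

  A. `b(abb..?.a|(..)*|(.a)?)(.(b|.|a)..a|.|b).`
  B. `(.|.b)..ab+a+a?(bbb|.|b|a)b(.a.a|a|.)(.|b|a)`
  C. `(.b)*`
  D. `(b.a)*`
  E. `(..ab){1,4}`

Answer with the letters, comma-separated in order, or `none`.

E

A → no match — must start with 'b'
B → no match
C → no match
D → no match
E → match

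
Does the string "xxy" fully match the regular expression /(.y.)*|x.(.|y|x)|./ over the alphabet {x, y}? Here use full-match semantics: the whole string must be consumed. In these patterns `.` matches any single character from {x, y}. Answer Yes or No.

Yes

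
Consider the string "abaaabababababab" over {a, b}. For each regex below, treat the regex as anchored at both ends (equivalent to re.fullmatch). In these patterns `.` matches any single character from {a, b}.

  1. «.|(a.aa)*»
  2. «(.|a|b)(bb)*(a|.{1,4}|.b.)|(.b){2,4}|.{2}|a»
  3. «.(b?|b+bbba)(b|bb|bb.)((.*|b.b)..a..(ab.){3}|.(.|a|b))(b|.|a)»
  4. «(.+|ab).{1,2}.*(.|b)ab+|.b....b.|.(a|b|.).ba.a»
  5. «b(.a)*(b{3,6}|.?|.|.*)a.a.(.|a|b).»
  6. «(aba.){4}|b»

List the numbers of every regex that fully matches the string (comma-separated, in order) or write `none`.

4, 6

1 → no match
2 → no match
3 → no match
4 → match
5 → no match — must start with "b"
6 → match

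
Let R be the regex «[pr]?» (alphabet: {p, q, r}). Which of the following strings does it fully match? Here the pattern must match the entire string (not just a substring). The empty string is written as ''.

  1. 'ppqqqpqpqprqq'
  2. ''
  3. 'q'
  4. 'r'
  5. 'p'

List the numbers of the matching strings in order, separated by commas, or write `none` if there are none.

2, 4, 5

1 → no match
2 → match
3 → no match
4 → match
5 → match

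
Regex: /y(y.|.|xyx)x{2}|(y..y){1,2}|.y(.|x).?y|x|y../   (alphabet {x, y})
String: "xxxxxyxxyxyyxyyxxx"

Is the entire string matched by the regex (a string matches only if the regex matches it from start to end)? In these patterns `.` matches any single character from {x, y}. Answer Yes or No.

No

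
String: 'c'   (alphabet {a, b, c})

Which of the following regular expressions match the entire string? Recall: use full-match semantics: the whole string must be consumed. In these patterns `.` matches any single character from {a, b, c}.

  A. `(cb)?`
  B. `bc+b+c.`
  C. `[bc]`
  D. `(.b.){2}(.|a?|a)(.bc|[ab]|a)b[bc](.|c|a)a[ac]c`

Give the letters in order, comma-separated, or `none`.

A → no match
B → no match — must start with 'bc'
C → match
D → no match

C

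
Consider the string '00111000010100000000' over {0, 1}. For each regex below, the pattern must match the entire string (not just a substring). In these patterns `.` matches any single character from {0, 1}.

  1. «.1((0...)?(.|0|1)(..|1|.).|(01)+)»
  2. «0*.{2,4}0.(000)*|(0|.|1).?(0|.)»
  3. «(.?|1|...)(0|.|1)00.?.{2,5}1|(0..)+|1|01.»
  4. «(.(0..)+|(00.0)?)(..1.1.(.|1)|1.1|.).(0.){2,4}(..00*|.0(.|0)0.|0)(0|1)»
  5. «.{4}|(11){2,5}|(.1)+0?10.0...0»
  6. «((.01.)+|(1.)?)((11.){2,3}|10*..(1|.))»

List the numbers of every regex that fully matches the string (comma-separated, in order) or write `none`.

4

1 → no match
2 → no match
3 → no match
4 → match
5 → no match
6 → no match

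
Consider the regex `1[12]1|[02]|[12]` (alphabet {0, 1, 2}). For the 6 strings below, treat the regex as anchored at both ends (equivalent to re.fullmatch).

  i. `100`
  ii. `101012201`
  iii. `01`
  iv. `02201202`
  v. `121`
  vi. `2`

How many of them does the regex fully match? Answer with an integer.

2

i. `100` → no match
ii. `101012201` → no match
iii. `01` → no match
iv. `02201202` → no match
v. `121` → match
vi. `2` → match
Total matched: 2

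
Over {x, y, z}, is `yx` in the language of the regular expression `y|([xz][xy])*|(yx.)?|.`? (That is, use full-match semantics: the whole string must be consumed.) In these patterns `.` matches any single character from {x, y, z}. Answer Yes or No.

No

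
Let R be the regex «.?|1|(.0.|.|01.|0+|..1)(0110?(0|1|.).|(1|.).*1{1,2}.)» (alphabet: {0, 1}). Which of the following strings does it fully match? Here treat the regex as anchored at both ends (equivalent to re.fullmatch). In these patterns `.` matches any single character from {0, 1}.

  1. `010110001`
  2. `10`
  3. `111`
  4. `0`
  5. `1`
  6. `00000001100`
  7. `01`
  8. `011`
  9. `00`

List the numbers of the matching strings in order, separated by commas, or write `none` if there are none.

4, 5, 6

1 → no match
2 → no match
3 → no match
4 → match
5 → match
6 → match
7 → no match
8 → no match
9 → no match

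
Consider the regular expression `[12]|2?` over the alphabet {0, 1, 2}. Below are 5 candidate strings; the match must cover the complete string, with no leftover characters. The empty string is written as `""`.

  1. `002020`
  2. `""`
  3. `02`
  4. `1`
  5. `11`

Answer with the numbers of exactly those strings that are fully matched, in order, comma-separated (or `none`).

1. `002020` → no match
2. `""` → match
3. `02` → no match
4. `1` → match
5. `11` → no match

2, 4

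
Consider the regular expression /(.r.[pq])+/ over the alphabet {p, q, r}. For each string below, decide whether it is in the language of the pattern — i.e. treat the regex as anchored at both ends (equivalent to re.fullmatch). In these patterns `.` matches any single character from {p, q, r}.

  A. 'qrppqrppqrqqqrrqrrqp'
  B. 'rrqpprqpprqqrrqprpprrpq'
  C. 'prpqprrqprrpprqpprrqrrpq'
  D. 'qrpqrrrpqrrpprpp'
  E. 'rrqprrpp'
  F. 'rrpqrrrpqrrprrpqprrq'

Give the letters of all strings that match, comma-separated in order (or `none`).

A, C, D, E, F

A → match
B → no match
C → match
D → match
E → match
F → match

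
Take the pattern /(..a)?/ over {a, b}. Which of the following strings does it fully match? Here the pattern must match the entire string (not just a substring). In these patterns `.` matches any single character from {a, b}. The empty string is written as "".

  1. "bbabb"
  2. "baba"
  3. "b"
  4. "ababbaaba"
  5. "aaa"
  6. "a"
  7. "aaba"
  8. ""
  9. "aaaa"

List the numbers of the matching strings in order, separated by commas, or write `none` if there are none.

1 → no match
2 → no match
3 → no match
4 → no match
5 → match
6 → no match
7 → no match
8 → match
9 → no match

5, 8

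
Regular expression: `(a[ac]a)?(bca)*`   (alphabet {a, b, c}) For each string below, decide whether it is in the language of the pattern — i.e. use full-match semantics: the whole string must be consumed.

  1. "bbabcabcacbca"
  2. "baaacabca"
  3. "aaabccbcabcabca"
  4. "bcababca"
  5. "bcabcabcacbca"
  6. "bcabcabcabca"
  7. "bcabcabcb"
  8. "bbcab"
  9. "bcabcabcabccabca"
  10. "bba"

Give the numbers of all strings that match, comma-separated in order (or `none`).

1 → no match
2 → no match
3 → no match
4 → no match
5 → no match
6 → match
7 → no match
8 → no match
9 → no match
10 → no match

6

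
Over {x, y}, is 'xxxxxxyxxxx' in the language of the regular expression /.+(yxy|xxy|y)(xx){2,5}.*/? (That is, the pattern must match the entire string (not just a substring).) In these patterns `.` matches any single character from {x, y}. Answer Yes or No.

Yes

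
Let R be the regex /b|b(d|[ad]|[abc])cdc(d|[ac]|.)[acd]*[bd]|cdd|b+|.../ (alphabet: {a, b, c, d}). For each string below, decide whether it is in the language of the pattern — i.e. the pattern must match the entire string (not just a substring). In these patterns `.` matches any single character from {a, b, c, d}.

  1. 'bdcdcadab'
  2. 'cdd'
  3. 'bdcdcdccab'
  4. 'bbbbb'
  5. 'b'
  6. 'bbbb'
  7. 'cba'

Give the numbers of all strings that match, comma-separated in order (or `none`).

1 → match
2 → match
3 → match
4 → match
5 → match
6 → match
7 → match

1, 2, 3, 4, 5, 6, 7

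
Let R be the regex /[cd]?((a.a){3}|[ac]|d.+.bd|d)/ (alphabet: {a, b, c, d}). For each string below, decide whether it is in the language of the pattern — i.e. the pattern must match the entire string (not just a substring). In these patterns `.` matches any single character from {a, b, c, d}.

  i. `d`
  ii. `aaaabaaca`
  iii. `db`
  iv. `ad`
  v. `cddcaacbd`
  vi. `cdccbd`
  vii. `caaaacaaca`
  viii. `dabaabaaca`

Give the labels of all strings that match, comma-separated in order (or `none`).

i, ii, v, vi, vii, viii

i → match
ii → match
iii → no match
iv → no match
v → match
vi → match
vii → match
viii → match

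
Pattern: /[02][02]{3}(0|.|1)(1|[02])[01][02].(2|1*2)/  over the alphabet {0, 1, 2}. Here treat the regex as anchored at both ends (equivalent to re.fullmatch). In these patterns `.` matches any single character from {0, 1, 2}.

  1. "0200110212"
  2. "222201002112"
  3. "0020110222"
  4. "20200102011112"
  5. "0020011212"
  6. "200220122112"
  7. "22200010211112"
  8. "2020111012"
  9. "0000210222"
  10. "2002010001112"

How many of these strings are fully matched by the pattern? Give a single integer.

1 → match
2 → match
3 → match
4 → match
5 → match
6 → match
7 → match
8 → match
9 → match
10 → match
Total matched: 10

10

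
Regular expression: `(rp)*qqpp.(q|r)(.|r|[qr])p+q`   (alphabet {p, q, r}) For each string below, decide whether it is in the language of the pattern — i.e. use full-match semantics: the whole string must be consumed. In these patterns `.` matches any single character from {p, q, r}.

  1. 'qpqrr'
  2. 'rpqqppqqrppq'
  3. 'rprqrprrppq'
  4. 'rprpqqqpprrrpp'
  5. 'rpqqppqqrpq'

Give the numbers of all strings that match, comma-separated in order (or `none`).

1. 'qpqrr' → no match — must end with 'pq'
2. 'rpqqppqqrppq' → match
3. 'rprqrprrppq' → no match
4 → no match — must end with 'pq'
5. 'rpqqppqqrpq' → match

2, 5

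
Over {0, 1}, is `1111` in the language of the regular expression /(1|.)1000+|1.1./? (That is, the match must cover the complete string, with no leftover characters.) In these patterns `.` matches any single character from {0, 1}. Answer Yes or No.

Yes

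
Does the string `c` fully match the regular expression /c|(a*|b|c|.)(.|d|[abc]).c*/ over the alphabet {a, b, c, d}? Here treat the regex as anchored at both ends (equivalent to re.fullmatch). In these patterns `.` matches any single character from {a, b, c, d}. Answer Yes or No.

Yes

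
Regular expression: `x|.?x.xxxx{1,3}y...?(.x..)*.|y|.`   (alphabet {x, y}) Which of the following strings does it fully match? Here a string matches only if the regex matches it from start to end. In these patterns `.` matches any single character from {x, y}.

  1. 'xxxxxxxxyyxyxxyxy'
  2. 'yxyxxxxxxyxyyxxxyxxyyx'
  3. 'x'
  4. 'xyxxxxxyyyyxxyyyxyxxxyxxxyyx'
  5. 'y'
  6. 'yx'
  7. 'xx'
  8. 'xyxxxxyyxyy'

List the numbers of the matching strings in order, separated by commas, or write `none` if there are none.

1 → match
2 → match
3 → match
4 → match
5 → match
6 → no match
7 → no match
8 → match

1, 2, 3, 4, 5, 8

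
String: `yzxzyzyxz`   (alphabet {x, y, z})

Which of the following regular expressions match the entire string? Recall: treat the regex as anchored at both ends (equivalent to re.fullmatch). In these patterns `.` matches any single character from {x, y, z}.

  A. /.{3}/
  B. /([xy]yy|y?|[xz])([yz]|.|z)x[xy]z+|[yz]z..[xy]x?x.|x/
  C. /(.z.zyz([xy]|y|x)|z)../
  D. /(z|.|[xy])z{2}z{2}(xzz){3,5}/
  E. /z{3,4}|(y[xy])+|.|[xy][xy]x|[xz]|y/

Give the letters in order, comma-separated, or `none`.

C

A → no match
B → no match
C → match
D → no match — must end with `xzz`
E → no match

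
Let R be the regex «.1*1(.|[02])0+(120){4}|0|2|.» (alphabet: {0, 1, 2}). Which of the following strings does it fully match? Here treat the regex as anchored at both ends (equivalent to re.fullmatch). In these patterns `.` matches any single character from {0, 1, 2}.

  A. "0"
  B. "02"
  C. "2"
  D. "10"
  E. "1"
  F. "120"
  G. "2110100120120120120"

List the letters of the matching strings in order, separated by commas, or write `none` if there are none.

A, C, E

A → match
B → no match
C → match
D → no match
E → match
F → no match
G → no match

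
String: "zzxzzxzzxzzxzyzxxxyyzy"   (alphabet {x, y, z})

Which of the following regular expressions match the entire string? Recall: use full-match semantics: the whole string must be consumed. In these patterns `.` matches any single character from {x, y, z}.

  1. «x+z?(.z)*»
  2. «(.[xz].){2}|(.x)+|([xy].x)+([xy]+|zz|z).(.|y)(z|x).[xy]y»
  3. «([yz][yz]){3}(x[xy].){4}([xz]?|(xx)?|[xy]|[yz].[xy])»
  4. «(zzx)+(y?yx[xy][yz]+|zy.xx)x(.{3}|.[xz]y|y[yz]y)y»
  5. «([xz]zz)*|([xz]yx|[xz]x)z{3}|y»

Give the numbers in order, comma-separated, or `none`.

4

1 → no match — must start with "x"
2 → no match
3 → no match
4 → match
5 → no match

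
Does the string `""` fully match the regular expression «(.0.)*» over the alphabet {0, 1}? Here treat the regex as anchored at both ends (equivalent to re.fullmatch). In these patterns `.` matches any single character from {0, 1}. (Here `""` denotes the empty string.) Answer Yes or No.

Yes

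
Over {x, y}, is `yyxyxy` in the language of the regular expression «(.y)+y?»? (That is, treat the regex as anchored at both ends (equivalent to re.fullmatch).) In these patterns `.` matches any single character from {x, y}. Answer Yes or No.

Yes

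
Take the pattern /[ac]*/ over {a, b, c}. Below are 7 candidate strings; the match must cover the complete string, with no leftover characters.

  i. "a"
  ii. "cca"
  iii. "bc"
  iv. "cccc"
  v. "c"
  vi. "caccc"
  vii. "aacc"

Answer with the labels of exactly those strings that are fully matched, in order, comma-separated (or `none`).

i, ii, iv, v, vi, vii

i → match
ii → match
iii → no match
iv → match
v → match
vi → match
vii → match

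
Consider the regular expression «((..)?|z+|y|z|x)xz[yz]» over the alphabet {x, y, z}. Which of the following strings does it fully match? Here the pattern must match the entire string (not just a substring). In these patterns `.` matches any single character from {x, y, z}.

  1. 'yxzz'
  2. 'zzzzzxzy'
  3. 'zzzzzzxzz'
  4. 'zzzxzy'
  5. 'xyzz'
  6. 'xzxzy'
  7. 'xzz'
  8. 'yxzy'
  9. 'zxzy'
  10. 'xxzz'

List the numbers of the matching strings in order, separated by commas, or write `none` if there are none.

1, 2, 3, 4, 6, 7, 8, 9, 10

1. 'yxzz' → match
2. 'zzzzzxzy' → match
3. 'zzzzzzxzz' → match
4. 'zzzxzy' → match
5. 'xyzz' → no match
6. 'xzxzy' → match
7. 'xzz' → match
8. 'yxzy' → match
9. 'zxzy' → match
10. 'xxzz' → match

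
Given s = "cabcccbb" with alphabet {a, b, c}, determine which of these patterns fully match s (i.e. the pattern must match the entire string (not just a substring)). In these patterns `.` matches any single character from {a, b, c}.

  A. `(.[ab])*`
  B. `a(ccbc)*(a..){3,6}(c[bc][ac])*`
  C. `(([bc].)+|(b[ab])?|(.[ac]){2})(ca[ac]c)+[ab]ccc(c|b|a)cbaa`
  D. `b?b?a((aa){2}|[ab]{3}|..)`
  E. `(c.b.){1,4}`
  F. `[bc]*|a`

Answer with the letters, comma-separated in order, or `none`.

E

A → no match
B → no match — must start with "a"
C → no match — must end with "cbaa"
D → no match
E → match
F → no match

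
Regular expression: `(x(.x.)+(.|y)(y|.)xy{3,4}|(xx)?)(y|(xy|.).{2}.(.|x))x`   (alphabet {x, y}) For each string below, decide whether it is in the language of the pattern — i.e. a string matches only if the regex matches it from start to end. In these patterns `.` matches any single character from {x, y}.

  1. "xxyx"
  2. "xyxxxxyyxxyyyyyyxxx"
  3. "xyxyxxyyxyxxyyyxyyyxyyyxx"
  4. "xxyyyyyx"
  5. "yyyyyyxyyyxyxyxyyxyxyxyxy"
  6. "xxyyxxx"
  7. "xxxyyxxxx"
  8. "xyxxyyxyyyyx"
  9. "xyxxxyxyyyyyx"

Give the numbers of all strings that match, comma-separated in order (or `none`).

1. "xxyx" → match
2 → match
3 → match
4. "xxyyyyyx" → match
5 → no match — must end with "x"
6. "xxyyxxx" → no match
7. "xxxyyxxxx" → match
8. "xyxxyyxyyyyx" → match
9 → match

1, 2, 3, 4, 7, 8, 9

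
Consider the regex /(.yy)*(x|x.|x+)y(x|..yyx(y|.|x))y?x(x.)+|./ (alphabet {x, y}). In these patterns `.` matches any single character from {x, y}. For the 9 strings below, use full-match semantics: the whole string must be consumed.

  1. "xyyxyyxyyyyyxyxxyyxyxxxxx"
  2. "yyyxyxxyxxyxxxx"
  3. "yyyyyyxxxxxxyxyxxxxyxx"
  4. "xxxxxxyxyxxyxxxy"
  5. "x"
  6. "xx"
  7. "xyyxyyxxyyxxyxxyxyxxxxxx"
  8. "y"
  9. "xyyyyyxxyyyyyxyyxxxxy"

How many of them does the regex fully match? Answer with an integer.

7

1 → match
2 → no match
3 → match
4 → match
5. "x" → match
6. "xx" → no match
7 → match
8. "y" → match
9 → match
Total matched: 7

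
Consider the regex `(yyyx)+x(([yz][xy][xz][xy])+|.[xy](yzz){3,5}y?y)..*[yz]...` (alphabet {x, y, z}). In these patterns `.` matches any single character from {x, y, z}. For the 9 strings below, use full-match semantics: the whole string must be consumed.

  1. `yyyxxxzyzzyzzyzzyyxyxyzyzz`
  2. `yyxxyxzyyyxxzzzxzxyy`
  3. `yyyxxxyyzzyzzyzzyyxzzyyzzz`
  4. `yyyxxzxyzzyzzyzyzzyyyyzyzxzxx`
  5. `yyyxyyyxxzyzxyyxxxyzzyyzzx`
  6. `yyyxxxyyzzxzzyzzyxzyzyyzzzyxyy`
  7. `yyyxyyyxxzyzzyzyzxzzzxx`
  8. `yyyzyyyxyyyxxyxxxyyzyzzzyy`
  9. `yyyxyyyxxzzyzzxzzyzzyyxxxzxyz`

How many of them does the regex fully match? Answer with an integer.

2

1 → no match
2 → no match — must start with `yyyx`
3 → match
4 → no match
5 → match
6 → no match
7 → no match
8 → no match — must start with `yyyx`
9 → no match
Total matched: 2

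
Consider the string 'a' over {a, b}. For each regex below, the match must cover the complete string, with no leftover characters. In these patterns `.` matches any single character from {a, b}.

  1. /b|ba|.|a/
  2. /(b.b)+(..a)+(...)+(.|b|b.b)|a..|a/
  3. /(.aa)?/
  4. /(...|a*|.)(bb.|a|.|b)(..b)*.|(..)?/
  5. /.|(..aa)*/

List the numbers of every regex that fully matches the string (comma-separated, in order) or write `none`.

1 → match
2 → match
3 → no match
4 → no match
5 → match

1, 2, 5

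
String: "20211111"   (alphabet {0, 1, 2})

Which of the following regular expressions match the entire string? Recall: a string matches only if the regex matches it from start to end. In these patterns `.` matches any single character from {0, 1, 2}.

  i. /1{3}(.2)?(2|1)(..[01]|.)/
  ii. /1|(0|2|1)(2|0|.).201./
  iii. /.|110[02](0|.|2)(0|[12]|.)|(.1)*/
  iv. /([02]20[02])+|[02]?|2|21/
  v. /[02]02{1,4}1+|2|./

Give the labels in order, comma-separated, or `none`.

v

i → no match — must start with "1"
ii → no match
iii → no match
iv → no match
v → match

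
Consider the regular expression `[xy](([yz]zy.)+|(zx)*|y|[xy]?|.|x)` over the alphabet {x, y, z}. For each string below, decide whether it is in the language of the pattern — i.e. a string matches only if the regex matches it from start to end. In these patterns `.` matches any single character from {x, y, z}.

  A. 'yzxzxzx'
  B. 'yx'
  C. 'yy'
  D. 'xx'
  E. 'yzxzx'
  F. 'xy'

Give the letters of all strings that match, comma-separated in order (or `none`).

A, B, C, D, E, F

A → match
B → match
C → match
D → match
E → match
F → match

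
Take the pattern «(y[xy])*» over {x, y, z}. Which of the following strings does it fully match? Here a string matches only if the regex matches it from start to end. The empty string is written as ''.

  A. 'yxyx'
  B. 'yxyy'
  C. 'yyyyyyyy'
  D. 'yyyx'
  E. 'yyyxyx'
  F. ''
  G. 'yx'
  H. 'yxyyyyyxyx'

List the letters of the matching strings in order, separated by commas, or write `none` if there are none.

A → match
B → match
C → match
D → match
E → match
F → match
G → match
H → match

A, B, C, D, E, F, G, H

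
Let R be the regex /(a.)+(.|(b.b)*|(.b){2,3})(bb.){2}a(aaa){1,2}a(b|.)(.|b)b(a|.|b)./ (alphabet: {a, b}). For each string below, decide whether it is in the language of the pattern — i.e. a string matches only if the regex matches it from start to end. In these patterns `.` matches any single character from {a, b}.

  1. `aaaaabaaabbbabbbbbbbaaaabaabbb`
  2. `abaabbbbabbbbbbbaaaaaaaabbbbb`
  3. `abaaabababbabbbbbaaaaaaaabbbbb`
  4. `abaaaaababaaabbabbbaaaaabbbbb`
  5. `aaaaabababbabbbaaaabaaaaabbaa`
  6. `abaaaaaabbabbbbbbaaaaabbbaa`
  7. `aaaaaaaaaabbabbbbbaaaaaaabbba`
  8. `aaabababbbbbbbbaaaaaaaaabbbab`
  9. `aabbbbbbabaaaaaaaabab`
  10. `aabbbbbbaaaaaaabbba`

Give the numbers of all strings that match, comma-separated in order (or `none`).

1 → no match
2 → match
3 → no match
4 → match
5 → no match
6 → no match
7 → no match
8 → match
9 → no match
10 → match

2, 4, 8, 10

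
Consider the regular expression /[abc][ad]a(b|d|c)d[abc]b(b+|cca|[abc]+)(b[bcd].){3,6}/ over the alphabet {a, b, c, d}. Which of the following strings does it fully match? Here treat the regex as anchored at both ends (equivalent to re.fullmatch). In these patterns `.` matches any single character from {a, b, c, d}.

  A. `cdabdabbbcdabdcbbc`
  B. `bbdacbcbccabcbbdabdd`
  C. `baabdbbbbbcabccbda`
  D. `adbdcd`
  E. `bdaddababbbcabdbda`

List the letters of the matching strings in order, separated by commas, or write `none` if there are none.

A → no match
B → no match
C → match
D → no match
E → no match

C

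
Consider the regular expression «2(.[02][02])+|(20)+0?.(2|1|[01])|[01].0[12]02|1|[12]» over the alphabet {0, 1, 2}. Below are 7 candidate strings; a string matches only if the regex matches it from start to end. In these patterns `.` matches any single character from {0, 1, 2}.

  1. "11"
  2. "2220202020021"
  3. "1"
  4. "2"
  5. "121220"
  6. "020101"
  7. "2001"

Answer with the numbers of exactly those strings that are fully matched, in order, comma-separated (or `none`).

3, 4, 7

1 → no match
2 → no match
3 → match
4 → match
5 → no match
6 → no match
7 → match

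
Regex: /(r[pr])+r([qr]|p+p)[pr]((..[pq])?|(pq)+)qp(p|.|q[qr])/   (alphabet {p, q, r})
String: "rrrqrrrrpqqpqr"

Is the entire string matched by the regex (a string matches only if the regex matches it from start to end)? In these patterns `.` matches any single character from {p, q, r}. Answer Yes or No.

No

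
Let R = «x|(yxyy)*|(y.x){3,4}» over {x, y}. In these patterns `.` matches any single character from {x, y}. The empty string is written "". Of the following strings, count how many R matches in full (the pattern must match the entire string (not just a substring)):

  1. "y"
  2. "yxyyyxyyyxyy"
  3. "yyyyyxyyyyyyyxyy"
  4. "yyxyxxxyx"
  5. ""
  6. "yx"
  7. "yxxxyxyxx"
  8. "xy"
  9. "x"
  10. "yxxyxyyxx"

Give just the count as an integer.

3

1. "y" → no match
2. "yxyyyxyyyxyy" → match
3 → no match
4. "yyxyxxxyx" → no match
5. "" → match
6. "yx" → no match
7. "yxxxyxyxx" → no match
8. "xy" → no match
9. "x" → match
10. "yxxyxyyxx" → no match
Total matched: 3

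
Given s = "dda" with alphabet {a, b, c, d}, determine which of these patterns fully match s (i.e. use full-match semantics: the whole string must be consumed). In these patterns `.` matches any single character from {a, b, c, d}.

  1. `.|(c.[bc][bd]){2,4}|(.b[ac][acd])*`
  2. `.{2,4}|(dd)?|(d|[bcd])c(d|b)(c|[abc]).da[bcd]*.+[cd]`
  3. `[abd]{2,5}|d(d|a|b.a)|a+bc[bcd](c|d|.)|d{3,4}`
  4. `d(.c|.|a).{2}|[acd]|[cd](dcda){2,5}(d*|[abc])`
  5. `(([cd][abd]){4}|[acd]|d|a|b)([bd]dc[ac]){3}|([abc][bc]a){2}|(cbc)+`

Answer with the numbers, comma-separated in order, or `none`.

1 → no match
2 → match
3 → match
4 → no match
5 → no match

2, 3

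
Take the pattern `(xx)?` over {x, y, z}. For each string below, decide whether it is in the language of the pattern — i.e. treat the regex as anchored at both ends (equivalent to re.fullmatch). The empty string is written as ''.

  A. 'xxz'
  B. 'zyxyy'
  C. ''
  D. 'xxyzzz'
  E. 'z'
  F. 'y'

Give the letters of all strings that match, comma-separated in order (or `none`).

A → no match
B → no match
C → match
D → no match
E → no match
F → no match

C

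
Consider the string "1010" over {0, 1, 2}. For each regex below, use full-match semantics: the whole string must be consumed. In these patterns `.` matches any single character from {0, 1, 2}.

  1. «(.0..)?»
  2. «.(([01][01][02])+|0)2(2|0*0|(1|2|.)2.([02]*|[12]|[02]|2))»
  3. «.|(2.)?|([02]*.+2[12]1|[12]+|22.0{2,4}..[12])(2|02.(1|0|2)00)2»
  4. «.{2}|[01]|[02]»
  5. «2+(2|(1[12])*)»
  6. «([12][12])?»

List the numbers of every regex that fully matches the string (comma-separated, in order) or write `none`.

1

1 → match
2 → no match
3 → no match
4 → no match
5 → no match — must start with "2"
6 → no match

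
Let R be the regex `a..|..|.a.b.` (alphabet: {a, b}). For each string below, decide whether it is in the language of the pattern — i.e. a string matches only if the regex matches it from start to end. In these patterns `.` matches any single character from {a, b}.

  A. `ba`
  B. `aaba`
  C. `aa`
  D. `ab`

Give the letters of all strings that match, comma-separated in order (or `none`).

A → match
B → no match
C → match
D → match

A, C, D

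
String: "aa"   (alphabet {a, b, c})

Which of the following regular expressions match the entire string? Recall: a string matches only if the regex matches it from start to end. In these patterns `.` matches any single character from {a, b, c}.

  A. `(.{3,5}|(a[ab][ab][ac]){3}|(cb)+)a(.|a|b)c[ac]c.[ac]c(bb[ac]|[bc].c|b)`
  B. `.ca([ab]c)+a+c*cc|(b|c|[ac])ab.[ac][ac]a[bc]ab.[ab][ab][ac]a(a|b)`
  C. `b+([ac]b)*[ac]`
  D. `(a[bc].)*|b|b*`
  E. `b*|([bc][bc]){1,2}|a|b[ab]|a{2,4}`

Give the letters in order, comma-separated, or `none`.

A → no match
B → no match
C → no match — must start with "b"
D → no match
E → match

E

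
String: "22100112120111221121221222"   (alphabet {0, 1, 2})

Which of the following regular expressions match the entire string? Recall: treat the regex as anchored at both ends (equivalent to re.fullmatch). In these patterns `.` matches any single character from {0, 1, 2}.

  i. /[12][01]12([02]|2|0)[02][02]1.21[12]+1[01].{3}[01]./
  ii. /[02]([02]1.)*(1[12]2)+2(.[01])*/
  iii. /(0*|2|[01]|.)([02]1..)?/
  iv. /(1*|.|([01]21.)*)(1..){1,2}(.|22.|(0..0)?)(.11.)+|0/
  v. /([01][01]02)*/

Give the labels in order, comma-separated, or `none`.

ii

i → no match
ii → match
iii → no match
iv → no match
v → no match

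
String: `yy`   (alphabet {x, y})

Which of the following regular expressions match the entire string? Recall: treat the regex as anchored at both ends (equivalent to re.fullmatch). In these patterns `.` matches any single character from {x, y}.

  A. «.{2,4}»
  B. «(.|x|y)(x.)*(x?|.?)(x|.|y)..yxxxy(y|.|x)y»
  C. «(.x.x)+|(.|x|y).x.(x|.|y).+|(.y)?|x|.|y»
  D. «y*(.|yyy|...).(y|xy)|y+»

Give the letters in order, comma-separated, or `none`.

A → match
B → no match
C → match
D → match

A, C, D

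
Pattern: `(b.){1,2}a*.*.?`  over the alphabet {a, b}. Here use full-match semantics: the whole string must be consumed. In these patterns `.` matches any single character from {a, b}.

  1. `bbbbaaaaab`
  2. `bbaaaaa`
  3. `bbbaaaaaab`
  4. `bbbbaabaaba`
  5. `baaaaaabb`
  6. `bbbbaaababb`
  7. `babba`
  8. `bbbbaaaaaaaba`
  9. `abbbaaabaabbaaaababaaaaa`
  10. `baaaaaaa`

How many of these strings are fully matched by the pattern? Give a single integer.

1 → match
2 → match
3 → match
4 → match
5 → match
6 → match
7 → match
8 → match
9 → no match — must start with `b`
10 → match
Total matched: 9

9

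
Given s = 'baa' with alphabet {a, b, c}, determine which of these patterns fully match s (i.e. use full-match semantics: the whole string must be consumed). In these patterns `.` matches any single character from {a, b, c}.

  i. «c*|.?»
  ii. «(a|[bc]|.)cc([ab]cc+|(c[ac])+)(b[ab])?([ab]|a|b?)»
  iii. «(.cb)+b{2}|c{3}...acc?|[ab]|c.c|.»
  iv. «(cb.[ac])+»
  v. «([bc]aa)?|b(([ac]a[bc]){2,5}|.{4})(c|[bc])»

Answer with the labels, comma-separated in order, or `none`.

i → no match
ii → no match
iii → no match
iv → no match — must start with 'cb'
v → match

v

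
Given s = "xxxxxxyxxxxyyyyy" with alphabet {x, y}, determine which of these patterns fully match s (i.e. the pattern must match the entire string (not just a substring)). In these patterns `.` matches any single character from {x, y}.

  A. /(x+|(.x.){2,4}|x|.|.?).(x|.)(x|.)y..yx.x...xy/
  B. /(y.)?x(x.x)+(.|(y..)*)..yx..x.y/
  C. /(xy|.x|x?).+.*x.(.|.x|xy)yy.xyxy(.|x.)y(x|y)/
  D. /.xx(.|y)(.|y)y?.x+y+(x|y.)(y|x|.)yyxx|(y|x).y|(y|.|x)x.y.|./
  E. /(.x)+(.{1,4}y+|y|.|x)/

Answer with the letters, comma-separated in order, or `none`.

A → no match — must end with "xy"
B → no match
C → no match
D → no match
E → match

E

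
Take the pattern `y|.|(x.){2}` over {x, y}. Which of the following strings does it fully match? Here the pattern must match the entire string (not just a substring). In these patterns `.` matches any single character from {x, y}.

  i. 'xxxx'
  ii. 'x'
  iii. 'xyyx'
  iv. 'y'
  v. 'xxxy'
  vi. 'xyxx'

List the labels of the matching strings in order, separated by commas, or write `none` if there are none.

i, ii, iv, v, vi

i → match
ii → match
iii → no match
iv → match
v → match
vi → match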